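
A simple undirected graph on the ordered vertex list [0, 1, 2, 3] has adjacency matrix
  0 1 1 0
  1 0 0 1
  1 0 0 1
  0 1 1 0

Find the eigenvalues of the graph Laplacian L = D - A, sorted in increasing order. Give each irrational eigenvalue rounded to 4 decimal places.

[0, 2, 2, 4]

With the vertex order [0, 1, 2, 3], the degrees are [2, 2, 2, 2], giving D = diag(2, 2, 2, 2) and L = D - A. Since every row of L sums to 0, the all-ones vector is in the kernel and 0 is an eigenvalue. The single zero eigenvalue shows the graph is connected.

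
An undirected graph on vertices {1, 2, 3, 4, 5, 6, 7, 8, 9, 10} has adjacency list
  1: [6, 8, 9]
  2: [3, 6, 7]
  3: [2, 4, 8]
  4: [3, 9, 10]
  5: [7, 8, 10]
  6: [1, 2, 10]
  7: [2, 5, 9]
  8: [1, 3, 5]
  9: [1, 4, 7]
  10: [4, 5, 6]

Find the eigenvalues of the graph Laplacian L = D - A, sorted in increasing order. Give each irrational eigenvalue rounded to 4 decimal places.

[0, 2, 2, 2, 2, 2, 5, 5, 5, 5]

Reading degrees in the order [1, 2, 3, 4, 5, 6, 7, 8, 9, 10] gives [3, 3, 3, 3, 3, 3, 3, 3, 3, 3]; set D = diag(3, 3, 3, 3, 3, 3, 3, 3, 3, 3) and form L = D - A. The multiplicity of 0 as a Laplacian eigenvalue equals the number of connected components.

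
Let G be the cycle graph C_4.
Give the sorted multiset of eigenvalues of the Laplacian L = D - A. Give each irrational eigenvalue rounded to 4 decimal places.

[0, 2, 2, 4]

The graph has 4 vertices and degree multiset [2, 2, 2, 2]; D is the diagonal matrix of degrees and L = D - A. Since every row of L sums to 0, the all-ones vector is in the kernel and 0 is an eigenvalue. The largest eigenvalue, 4, is at most the vertex count 4. There is one zero in the spectrum, matching the 1 component.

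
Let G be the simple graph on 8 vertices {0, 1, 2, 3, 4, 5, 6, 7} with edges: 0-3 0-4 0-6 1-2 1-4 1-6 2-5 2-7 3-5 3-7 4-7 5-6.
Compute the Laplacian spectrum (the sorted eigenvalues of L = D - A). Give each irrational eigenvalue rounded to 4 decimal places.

[0, 2, 2, 2, 4, 4, 4, 6]

With the vertex order [0, 1, 2, 3, 4, 5, 6, 7], the degrees are [3, 3, 3, 3, 3, 3, 3, 3], giving D = diag(3, 3, 3, 3, 3, 3, 3, 3) and L = D - A. Since every row of L sums to 0, the all-ones vector is in the kernel and 0 is an eigenvalue. The single zero eigenvalue shows the graph is connected. There is one zero in the spectrum, matching the 1 component.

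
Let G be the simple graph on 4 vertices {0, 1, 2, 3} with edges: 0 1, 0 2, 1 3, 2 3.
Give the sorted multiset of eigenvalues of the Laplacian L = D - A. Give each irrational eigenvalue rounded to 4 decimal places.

Reading degrees in the order [0, 1, 2, 3] gives [2, 2, 2, 2]; set D = diag(2, 2, 2, 2) and form L = D - A. Diagonalising L (or applying a numerical eigensolver to the 4x4 matrix) gives the spectrum above. The eigenvalues sum to 8, which equals trace(L) = 2|E|.

[0, 2, 2, 4]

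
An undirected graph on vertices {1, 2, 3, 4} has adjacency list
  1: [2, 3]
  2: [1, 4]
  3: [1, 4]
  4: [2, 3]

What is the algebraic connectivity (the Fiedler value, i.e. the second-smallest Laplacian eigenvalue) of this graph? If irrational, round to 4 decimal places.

With the vertex order [1, 2, 3, 4], the degrees are [2, 2, 2, 2], giving D = diag(2, 2, 2, 2) and L = D - A. The sorted Laplacian eigenvalues are [0, 2, 2, 4]; the algebraic connectivity is the second entry, 2. The eigenvalues sum to 8, which equals trace(L) = 2|E|.

2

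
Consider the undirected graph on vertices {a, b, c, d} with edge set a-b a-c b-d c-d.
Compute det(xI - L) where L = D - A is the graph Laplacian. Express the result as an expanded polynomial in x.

Each diagonal entry of L is the vertex degree and each off-diagonal entry is -1 where an edge is present, 0 otherwise; in the order [a, b, c, d] the diagonal is [2, 2, 2, 2]. The eigenvalues of L are [0, 2, 2, 4]; the characteristic polynomial is the product of (x - lambda_i), which multiplies out to x^4 - 8x^3 + 20x^2 - 16x. Since p(0) = det(-L) = 0, x divides p(x). There is one zero in the spectrum, matching the 1 component. By the matrix-tree theorem the graph has (1/4) * product of the nonzero eigenvalues = 4 spanning trees.

x^4 - 8x^3 + 20x^2 - 16x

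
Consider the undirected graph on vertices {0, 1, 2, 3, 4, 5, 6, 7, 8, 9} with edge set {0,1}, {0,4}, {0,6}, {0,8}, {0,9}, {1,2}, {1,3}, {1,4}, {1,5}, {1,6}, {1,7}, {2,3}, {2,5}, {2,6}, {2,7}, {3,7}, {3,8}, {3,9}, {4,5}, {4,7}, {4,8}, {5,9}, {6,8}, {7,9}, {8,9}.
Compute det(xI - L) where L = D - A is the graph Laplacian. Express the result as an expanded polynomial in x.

With the vertex order [0, 1, 2, 3, 4, 5, 6, 7, 8, 9], the degrees are [5, 7, 5, 5, 5, 4, 4, 5, 5, 5], giving D = diag(5, 7, 5, 5, 5, 4, 4, 5, 5, 5) and L = D - A. Computing det(xI - L) by cofactor expansion (or equivalently via sum-over-permutations) gives x^10 - 50x^9 + 1097x^8 - 13858x^7 + 111058x^6 - 585412x^5 + 2029389x^4 - 4460840x^3 + 5641459x^2 - 3127430x. Since p(0) = det(-L) = 0, x divides p(x). The largest eigenvalue, 8.4945, is at most the vertex count 10.

x^10 - 50x^9 + 1097x^8 - 13858x^7 + 111058x^6 - 585412x^5 + 2029389x^4 - 4460840x^3 + 5641459x^2 - 3127430x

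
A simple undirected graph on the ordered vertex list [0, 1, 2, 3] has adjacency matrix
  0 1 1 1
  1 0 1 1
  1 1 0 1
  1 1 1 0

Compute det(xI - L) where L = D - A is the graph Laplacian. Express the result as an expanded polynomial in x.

x^4 - 12x^3 + 48x^2 - 64x

Reading degrees in the order [0, 1, 2, 3] gives [3, 3, 3, 3]; set D = diag(3, 3, 3, 3) and form L = D - A. The eigenvalues of L are [0, 4, 4, 4]; the characteristic polynomial is the product of (x - lambda_i), which multiplies out to x^4 - 12x^3 + 48x^2 - 64x. The constant term is 0 because L is singular (the all-ones vector lies in its kernel).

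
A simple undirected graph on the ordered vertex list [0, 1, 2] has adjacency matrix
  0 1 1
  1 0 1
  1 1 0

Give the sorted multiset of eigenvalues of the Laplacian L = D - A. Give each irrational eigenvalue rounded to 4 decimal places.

With the vertex order [0, 1, 2], the degrees are [2, 2, 2], giving D = diag(2, 2, 2) and L = D - A. Diagonalising L (or applying a numerical eigensolver to the 3x3 matrix) gives the spectrum above.

[0, 3, 3]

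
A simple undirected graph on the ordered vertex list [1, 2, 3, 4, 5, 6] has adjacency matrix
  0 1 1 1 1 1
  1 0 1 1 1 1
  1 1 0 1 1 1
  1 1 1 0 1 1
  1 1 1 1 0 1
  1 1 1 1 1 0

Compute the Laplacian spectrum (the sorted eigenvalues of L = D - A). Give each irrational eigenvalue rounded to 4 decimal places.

Reading degrees in the order [1, 2, 3, 4, 5, 6] gives [5, 5, 5, 5, 5, 5]; set D = diag(5, 5, 5, 5, 5, 5) and form L = D - A. The multiplicity of 0 as a Laplacian eigenvalue equals the number of connected components. The single zero eigenvalue shows the graph is connected.

[0, 6, 6, 6, 6, 6]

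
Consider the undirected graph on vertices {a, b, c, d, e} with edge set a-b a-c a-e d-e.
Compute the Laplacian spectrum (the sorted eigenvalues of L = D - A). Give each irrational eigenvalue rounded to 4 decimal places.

With the vertex order [a, b, c, d, e], the degrees are [3, 1, 1, 1, 2], giving D = diag(3, 1, 1, 1, 2) and L = D - A. The multiplicity of 0 as a Laplacian eigenvalue equals the number of connected components. There is one zero in the spectrum, matching the 1 component.

[0, 0.5188, 1, 2.3111, 4.1701]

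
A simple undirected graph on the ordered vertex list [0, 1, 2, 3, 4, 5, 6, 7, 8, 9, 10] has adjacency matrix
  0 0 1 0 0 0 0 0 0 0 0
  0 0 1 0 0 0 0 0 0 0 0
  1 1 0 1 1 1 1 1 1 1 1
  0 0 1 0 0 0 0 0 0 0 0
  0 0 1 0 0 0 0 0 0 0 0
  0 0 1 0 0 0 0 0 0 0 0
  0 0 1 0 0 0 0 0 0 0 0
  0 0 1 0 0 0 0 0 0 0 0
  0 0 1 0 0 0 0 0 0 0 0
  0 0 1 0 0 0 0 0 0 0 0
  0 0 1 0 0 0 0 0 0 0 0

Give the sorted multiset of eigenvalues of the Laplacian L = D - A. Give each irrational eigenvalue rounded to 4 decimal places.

Each diagonal entry of L is the vertex degree and each off-diagonal entry is -1 where an edge is present, 0 otherwise; in the order [0, 1, 2, 3, 4, 5, 6, 7, 8, 9, 10] the diagonal is [1, 1, 10, 1, 1, 1, 1, 1, 1, 1, 1]. Diagonalising L (or applying a numerical eigensolver to the 11x11 matrix) gives the spectrum above. The single zero eigenvalue shows the graph is connected. The eigenvalues sum to 20, which equals trace(L) = 2|E|. By the matrix-tree theorem the graph has (1/11) * product of the nonzero eigenvalues = 1 spanning tree.

[0, 1, 1, 1, 1, 1, 1, 1, 1, 1, 11]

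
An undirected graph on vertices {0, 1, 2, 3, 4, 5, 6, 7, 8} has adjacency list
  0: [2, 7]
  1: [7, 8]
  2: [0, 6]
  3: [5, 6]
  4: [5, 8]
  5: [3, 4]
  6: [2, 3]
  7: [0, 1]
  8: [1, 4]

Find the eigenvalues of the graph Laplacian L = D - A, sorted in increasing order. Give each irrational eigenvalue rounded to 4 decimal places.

Each diagonal entry of L is the vertex degree and each off-diagonal entry is -1 where an edge is present, 0 otherwise; in the order [0, 1, 2, 3, 4, 5, 6, 7, 8] the diagonal is [2, 2, 2, 2, 2, 2, 2, 2, 2]. L is symmetric positive semidefinite, so every eigenvalue is real and nonnegative. The single zero eigenvalue shows the graph is connected. By the matrix-tree theorem the graph has (1/9) * product of the nonzero eigenvalues = 9 spanning trees.

[0, 0.4679, 0.4679, 1.6527, 1.6527, 3, 3, 3.8794, 3.8794]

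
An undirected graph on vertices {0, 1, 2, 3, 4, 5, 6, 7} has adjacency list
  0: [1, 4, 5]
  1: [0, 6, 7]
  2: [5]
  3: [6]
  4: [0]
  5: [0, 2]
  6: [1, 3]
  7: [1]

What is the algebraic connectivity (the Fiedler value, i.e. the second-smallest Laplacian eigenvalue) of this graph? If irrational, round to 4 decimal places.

0.2509

Reading degrees in the order [0, 1, 2, 3, 4, 5, 6, 7] gives [3, 3, 1, 1, 1, 2, 2, 1]; set D = diag(3, 3, 1, 1, 1, 2, 2, 1) and form L = D - A. The sorted Laplacian eigenvalues are [0, 0.2509, 0.5858, 0.7287, 2, 2.3349, 3.4142, 4.6855]; the algebraic connectivity is the second entry, 0.2509. By the matrix-tree theorem the graph has (1/8) * product of the nonzero eigenvalues = 1 spanning tree. There is one zero in the spectrum, matching the 1 component.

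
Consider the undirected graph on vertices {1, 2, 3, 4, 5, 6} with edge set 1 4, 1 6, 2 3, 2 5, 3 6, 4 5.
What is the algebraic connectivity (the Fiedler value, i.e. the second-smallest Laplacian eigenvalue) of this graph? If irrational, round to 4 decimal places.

1

Reading degrees in the order [1, 2, 3, 4, 5, 6] gives [2, 2, 2, 2, 2, 2]; set D = diag(2, 2, 2, 2, 2, 2) and form L = D - A. The smallest Laplacian eigenvalue is always 0. The next one, lambda_2 = 1, measures how hard the graph is to disconnect: larger values mean better connectivity. There is one zero in the spectrum, matching the 1 component. By the matrix-tree theorem the graph has (1/6) * product of the nonzero eigenvalues = 6 spanning trees.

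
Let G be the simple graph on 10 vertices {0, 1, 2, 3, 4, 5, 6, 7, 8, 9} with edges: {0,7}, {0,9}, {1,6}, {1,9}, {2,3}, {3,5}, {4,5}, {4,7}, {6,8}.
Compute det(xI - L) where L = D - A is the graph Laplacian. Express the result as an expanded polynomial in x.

x^10 - 18x^9 + 136x^8 - 560x^7 + 1365x^6 - 2002x^5 + 1716x^4 - 792x^3 + 165x^2 - 10x

With the vertex order [0, 1, 2, 3, 4, 5, 6, 7, 8, 9], the degrees are [2, 2, 1, 2, 2, 2, 2, 2, 1, 2], giving D = diag(2, 2, 1, 2, 2, 2, 2, 2, 1, 2) and L = D - A. Computing det(xI - L) by cofactor expansion (or equivalently via sum-over-permutations) gives x^10 - 18x^9 + 136x^8 - 560x^7 + 1365x^6 - 2002x^5 + 1716x^4 - 792x^3 + 165x^2 - 10x. Since p(0) = det(-L) = 0, x divides p(x). The eigenvalues sum to 18, which equals trace(L) = 2|E|. There is one zero in the spectrum, matching the 1 component.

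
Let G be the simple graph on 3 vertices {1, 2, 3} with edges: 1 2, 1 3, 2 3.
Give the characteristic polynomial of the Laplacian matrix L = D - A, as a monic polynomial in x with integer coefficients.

With the vertex order [1, 2, 3], the degrees are [2, 2, 2], giving D = diag(2, 2, 2) and L = D - A. Computing det(xI - L) by cofactor expansion (or equivalently via sum-over-permutations) gives x^3 - 6x^2 + 9x. Since p(0) = det(-L) = 0, x divides p(x). The largest eigenvalue, 3, is at most the vertex count 3. By the matrix-tree theorem the graph has (1/3) * product of the nonzero eigenvalues = 3 spanning trees.

x^3 - 6x^2 + 9x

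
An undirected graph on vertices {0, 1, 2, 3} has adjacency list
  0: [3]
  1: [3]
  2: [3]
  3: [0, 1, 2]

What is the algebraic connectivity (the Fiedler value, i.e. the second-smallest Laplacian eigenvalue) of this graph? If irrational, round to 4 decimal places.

1

Reading degrees in the order [0, 1, 2, 3] gives [1, 1, 1, 3]; set D = diag(1, 1, 1, 3) and form L = D - A. The sorted Laplacian eigenvalues are [0, 1, 1, 4]; the algebraic connectivity is the second entry, 1.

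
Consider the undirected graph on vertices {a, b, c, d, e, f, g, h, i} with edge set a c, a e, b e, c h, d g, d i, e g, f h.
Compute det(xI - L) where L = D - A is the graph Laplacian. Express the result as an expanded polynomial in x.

Each diagonal entry of L is the vertex degree and each off-diagonal entry is -1 where an edge is present, 0 otherwise; in the order [a, b, c, d, e, f, g, h, i] the diagonal is [2, 1, 2, 2, 3, 1, 2, 2, 1]. L has integer entries, so p(x) = det(xI - L) has integer coefficients. Expanding the determinant yields x^9 - 16x^8 + 104x^7 - 354x^6 + 678x^5 - 730x^4 + 416x^3 - 108x^2 + 9x. The constant term is 0 because L is singular (the all-ones vector lies in its kernel).

x^9 - 16x^8 + 104x^7 - 354x^6 + 678x^5 - 730x^4 + 416x^3 - 108x^2 + 9x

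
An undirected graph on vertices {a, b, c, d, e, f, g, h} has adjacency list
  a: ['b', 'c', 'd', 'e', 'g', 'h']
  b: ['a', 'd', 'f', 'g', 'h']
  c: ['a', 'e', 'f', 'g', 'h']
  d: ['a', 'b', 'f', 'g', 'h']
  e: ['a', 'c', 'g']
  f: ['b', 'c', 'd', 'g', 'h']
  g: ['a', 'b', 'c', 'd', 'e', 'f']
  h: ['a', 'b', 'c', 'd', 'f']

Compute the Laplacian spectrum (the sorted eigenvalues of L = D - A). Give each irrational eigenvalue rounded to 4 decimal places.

With the vertex order [a, b, c, d, e, f, g, h], the degrees are [6, 5, 5, 5, 3, 5, 6, 5], giving D = diag(6, 5, 5, 5, 3, 5, 6, 5) and L = D - A. Diagonalising L (or applying a numerical eigensolver to the 8x8 matrix) gives the spectrum above. There is one zero in the spectrum, matching the 1 component.

[0, 2.6385, 4.8326, 5.3820, 6, 6, 7.5289, 7.6180]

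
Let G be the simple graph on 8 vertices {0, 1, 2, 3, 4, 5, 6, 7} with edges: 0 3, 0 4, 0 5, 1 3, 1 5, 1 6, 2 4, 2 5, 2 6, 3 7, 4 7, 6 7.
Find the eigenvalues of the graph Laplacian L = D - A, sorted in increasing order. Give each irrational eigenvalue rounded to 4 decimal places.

Reading degrees in the order [0, 1, 2, 3, 4, 5, 6, 7] gives [3, 3, 3, 3, 3, 3, 3, 3]; set D = diag(3, 3, 3, 3, 3, 3, 3, 3) and form L = D - A. Diagonalising L (or applying a numerical eigensolver to the 8x8 matrix) gives the spectrum above. The single zero eigenvalue shows the graph is connected.

[0, 2, 2, 2, 4, 4, 4, 6]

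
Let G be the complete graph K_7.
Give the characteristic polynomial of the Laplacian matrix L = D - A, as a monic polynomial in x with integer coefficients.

The graph has 7 vertices and degree multiset [6, 6, 6, 6, 6, 6, 6]; D is the diagonal matrix of degrees and L = D - A. Computing det(xI - L) by cofactor expansion (or equivalently via sum-over-permutations) gives x^7 - 42x^6 + 735x^5 - 6860x^4 + 36015x^3 - 100842x^2 + 117649x. The constant term is 0 because L is singular (the all-ones vector lies in its kernel).

x^7 - 42x^6 + 735x^5 - 6860x^4 + 36015x^3 - 100842x^2 + 117649x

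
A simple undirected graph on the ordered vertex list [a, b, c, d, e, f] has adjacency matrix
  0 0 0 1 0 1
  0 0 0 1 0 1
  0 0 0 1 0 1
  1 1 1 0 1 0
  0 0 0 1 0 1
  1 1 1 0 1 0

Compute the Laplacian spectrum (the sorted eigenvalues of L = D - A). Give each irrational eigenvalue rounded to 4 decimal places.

[0, 2, 2, 2, 4, 6]

Each diagonal entry of L is the vertex degree and each off-diagonal entry is -1 where an edge is present, 0 otherwise; in the order [a, b, c, d, e, f] the diagonal is [2, 2, 2, 4, 2, 4]. Diagonalising L (or applying a numerical eigensolver to the 6x6 matrix) gives the spectrum above. The single zero eigenvalue shows the graph is connected. The eigenvalues sum to 16, which equals trace(L) = 2|E|.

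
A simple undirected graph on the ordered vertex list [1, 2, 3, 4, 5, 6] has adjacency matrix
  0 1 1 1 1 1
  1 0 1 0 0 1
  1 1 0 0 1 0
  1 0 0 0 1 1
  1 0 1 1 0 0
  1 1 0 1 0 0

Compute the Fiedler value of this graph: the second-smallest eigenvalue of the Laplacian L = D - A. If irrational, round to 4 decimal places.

2.3820

With the vertex order [1, 2, 3, 4, 5, 6], the degrees are [5, 3, 3, 3, 3, 3], giving D = diag(5, 3, 3, 3, 3, 3) and L = D - A. The smallest Laplacian eigenvalue is always 0. The next one, lambda_2 = 2.3820, measures how hard the graph is to disconnect: larger values mean better connectivity. The eigenvalues sum to 20, which equals trace(L) = 2|E|. By the matrix-tree theorem the graph has (1/6) * product of the nonzero eigenvalues = 121 spanning trees.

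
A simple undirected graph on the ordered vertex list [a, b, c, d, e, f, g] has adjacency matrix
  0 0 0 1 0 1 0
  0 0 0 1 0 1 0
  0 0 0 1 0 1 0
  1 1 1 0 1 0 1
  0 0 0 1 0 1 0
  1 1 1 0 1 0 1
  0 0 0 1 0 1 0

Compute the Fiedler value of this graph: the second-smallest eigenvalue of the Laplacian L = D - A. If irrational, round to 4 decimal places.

2

With the vertex order [a, b, c, d, e, f, g], the degrees are [2, 2, 2, 5, 2, 5, 2], giving D = diag(2, 2, 2, 5, 2, 5, 2) and L = D - A. The smallest Laplacian eigenvalue is always 0. The next one, lambda_2 = 2, measures how hard the graph is to disconnect: larger values mean better connectivity. The eigenvalues sum to 20, which equals trace(L) = 2|E|. The largest eigenvalue, 7, is at most the vertex count 7.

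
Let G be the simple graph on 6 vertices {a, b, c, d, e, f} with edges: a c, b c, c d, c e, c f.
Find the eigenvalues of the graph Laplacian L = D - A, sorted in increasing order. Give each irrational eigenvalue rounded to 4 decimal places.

[0, 1, 1, 1, 1, 6]

With the vertex order [a, b, c, d, e, f], the degrees are [1, 1, 5, 1, 1, 1], giving D = diag(1, 1, 5, 1, 1, 1) and L = D - A. The multiplicity of 0 as a Laplacian eigenvalue equals the number of connected components. There is one zero in the spectrum, matching the 1 component.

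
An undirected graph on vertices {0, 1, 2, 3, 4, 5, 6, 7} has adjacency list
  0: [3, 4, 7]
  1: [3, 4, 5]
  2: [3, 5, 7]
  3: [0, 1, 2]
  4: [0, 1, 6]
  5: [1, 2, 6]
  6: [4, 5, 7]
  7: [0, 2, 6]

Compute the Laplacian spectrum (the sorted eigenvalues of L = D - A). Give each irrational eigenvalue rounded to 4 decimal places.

With the vertex order [0, 1, 2, 3, 4, 5, 6, 7], the degrees are [3, 3, 3, 3, 3, 3, 3, 3], giving D = diag(3, 3, 3, 3, 3, 3, 3, 3) and L = D - A. Since every row of L sums to 0, the all-ones vector is in the kernel and 0 is an eigenvalue. The single zero eigenvalue shows the graph is connected. By the matrix-tree theorem the graph has (1/8) * product of the nonzero eigenvalues = 384 spanning trees. There is one zero in the spectrum, matching the 1 component.

[0, 2, 2, 2, 4, 4, 4, 6]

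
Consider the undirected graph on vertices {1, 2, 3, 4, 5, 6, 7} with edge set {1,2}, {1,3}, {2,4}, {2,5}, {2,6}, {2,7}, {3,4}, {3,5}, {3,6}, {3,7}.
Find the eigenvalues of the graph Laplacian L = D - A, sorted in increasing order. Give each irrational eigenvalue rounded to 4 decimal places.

Reading degrees in the order [1, 2, 3, 4, 5, 6, 7] gives [2, 5, 5, 2, 2, 2, 2]; set D = diag(2, 5, 5, 2, 2, 2, 2) and form L = D - A. L is symmetric positive semidefinite, so every eigenvalue is real and nonnegative. The largest eigenvalue, 7, is at most the vertex count 7. There is one zero in the spectrum, matching the 1 component.

[0, 2, 2, 2, 2, 5, 7]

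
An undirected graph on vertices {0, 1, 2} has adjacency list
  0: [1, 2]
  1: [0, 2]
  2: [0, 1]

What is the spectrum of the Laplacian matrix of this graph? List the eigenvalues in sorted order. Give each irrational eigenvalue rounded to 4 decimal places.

[0, 3, 3]

With the vertex order [0, 1, 2], the degrees are [2, 2, 2], giving D = diag(2, 2, 2) and L = D - A. Diagonalising L (or applying a numerical eigensolver to the 3x3 matrix) gives the spectrum above.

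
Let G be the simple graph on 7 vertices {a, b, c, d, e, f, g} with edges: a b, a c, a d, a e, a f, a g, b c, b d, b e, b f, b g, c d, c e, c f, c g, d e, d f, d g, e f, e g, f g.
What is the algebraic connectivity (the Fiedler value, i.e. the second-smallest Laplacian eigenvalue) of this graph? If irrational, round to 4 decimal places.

With the vertex order [a, b, c, d, e, f, g], the degrees are [6, 6, 6, 6, 6, 6, 6], giving D = diag(6, 6, 6, 6, 6, 6, 6) and L = D - A. The sorted Laplacian eigenvalues are [0, 7, 7, 7, 7, 7, 7]; the algebraic connectivity is the second entry, 7. There is one zero in the spectrum, matching the 1 component.

7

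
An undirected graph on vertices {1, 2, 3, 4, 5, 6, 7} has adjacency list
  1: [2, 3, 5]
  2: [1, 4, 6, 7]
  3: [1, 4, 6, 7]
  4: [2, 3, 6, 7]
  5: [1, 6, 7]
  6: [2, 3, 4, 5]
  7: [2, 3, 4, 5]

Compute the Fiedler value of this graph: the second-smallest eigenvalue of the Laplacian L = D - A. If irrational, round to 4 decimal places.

2.5858

With the vertex order [1, 2, 3, 4, 5, 6, 7], the degrees are [3, 4, 4, 4, 3, 4, 4], giving D = diag(3, 4, 4, 4, 3, 4, 4) and L = D - A. The smallest Laplacian eigenvalue is always 0. The next one, lambda_2 = 2.5858, measures how hard the graph is to disconnect: larger values mean better connectivity. The largest eigenvalue, 6.7321, is at most the vertex count 7.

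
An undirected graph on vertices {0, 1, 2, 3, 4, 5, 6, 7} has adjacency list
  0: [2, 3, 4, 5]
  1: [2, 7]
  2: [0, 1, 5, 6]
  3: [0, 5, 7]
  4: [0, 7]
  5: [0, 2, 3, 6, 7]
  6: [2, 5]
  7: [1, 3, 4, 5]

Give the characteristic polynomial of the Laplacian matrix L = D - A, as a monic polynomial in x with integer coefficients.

x^8 - 26x^7 + 278x^6 - 1578x^5 + 5116x^4 - 9448x^3 + 9194x^2 - 3640x

Reading degrees in the order [0, 1, 2, 3, 4, 5, 6, 7] gives [4, 2, 4, 3, 2, 5, 2, 4]; set D = diag(4, 2, 4, 3, 2, 5, 2, 4) and form L = D - A. L has integer entries, so p(x) = det(xI - L) has integer coefficients. Expanding the determinant yields x^8 - 26x^7 + 278x^6 - 1578x^5 + 5116x^4 - 9448x^3 + 9194x^2 - 3640x. The constant term is 0 because L is singular (the all-ones vector lies in its kernel). The eigenvalues sum to 26, which equals trace(L) = 2|E|.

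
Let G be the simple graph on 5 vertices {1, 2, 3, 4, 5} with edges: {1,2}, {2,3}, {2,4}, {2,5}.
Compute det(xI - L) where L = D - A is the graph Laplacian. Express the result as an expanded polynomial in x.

Each diagonal entry of L is the vertex degree and each off-diagonal entry is -1 where an edge is present, 0 otherwise; in the order [1, 2, 3, 4, 5] the diagonal is [1, 4, 1, 1, 1]. The eigenvalues of L are [0, 1, 1, 1, 5]; the characteristic polynomial is the product of (x - lambda_i), which multiplies out to x^5 - 8x^4 + 18x^3 - 16x^2 + 5x. Since p(0) = det(-L) = 0, x divides p(x). There is one zero in the spectrum, matching the 1 component. The largest eigenvalue, 5, is at most the vertex count 5.

x^5 - 8x^4 + 18x^3 - 16x^2 + 5x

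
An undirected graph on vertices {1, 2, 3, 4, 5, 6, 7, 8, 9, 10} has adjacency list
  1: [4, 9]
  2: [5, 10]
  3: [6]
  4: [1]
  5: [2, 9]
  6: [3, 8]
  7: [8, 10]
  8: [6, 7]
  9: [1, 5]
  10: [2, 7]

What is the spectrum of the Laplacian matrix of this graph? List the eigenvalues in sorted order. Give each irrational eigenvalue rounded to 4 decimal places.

Reading degrees in the order [1, 2, 3, 4, 5, 6, 7, 8, 9, 10] gives [2, 2, 1, 1, 2, 2, 2, 2, 2, 2]; set D = diag(2, 2, 1, 1, 2, 2, 2, 2, 2, 2) and form L = D - A. Diagonalising L (or applying a numerical eigensolver to the 10x10 matrix) gives the spectrum above. The single zero eigenvalue shows the graph is connected. The eigenvalues sum to 18, which equals trace(L) = 2|E|.

[0, 0.0979, 0.3820, 0.8244, 1.3820, 2, 2.6180, 3.1756, 3.6180, 3.9021]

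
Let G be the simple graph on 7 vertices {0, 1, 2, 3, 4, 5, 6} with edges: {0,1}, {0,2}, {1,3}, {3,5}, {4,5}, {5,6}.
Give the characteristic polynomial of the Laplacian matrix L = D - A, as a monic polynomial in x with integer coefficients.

Each diagonal entry of L is the vertex degree and each off-diagonal entry is -1 where an edge is present, 0 otherwise; in the order [0, 1, 2, 3, 4, 5, 6] the diagonal is [2, 2, 1, 2, 1, 3, 1]. Computing det(xI - L) by cofactor expansion (or equivalently via sum-over-permutations) gives x^7 - 12x^6 + 54x^5 - 114x^4 + 116x^3 - 52x^2 + 7x. Since p(0) = det(-L) = 0, x divides p(x).

x^7 - 12x^6 + 54x^5 - 114x^4 + 116x^3 - 52x^2 + 7x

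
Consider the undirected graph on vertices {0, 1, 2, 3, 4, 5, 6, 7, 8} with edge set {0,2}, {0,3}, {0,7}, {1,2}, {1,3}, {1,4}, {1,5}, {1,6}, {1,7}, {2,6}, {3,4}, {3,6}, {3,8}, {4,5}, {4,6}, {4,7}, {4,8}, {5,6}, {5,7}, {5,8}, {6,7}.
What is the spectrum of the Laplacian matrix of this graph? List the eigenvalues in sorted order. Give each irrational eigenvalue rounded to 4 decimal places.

[0, 2.0353, 3.2565, 3.5949, 4.8591, 6.2854, 7, 7.1843, 7.7845]

Reading degrees in the order [0, 1, 2, 3, 4, 5, 6, 7, 8] gives [3, 6, 3, 5, 6, 5, 6, 5, 3]; set D = diag(3, 6, 3, 5, 6, 5, 6, 5, 3) and form L = D - A. Since every row of L sums to 0, the all-ones vector is in the kernel and 0 is an eigenvalue. The single zero eigenvalue shows the graph is connected. The eigenvalues sum to 42, which equals trace(L) = 2|E|. By the matrix-tree theorem the graph has (1/9) * product of the nonzero eigenvalues = 31654 spanning trees.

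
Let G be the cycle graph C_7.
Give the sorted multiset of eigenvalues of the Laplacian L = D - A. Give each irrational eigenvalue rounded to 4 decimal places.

The graph has 7 vertices and degree multiset [2, 2, 2, 2, 2, 2, 2]; D is the diagonal matrix of degrees and L = D - A. Since every row of L sums to 0, the all-ones vector is in the kernel and 0 is an eigenvalue. The single zero eigenvalue shows the graph is connected. By the matrix-tree theorem the graph has (1/7) * product of the nonzero eigenvalues = 7 spanning trees.

[0, 0.7530, 0.7530, 2.4450, 2.4450, 3.8019, 3.8019]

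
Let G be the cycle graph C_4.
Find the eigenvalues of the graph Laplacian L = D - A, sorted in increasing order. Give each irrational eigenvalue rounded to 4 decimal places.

[0, 2, 2, 4]

The graph has 4 vertices and degree multiset [2, 2, 2, 2]; D is the diagonal matrix of degrees and L = D - A. L is symmetric positive semidefinite, so every eigenvalue is real and nonnegative. There is one zero in the spectrum, matching the 1 component. The eigenvalues sum to 8, which equals trace(L) = 2|E|.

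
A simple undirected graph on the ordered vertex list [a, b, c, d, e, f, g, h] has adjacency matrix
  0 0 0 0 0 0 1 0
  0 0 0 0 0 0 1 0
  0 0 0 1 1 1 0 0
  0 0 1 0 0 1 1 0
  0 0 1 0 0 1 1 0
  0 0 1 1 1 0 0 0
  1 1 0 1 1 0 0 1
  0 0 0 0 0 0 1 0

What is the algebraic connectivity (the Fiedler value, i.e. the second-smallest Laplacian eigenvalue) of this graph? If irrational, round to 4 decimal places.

With the vertex order [a, b, c, d, e, f, g, h], the degrees are [1, 1, 3, 3, 3, 3, 5, 1], giving D = diag(1, 1, 3, 3, 3, 3, 5, 1) and L = D - A. The smallest Laplacian eigenvalue is always 0. The next one, lambda_2 = 0.6277, measures how hard the graph is to disconnect: larger values mean better connectivity. The eigenvalues sum to 20, which equals trace(L) = 2|E|. By the matrix-tree theorem the graph has (1/8) * product of the nonzero eigenvalues = 24 spanning trees.

0.6277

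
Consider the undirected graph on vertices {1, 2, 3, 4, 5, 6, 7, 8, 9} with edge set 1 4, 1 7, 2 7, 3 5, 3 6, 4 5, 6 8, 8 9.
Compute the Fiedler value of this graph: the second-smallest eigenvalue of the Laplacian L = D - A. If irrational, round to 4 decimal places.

0.1206

With the vertex order [1, 2, 3, 4, 5, 6, 7, 8, 9], the degrees are [2, 1, 2, 2, 2, 2, 2, 2, 1], giving D = diag(2, 1, 2, 2, 2, 2, 2, 2, 1) and L = D - A. The sorted Laplacian eigenvalues are [0, 0.1206, 0.4679, 1, 1.6527, 2.3473, 3, 3.5321, 3.8794]; the algebraic connectivity is the second entry, 0.1206. There is one zero in the spectrum, matching the 1 component.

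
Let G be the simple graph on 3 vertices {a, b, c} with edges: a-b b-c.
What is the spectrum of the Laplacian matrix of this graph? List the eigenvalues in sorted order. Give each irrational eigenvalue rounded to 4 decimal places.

[0, 1, 3]

With the vertex order [a, b, c], the degrees are [1, 2, 1], giving D = diag(1, 2, 1) and L = D - A. L is symmetric positive semidefinite, so every eigenvalue is real and nonnegative. The single zero eigenvalue shows the graph is connected. There is one zero in the spectrum, matching the 1 component.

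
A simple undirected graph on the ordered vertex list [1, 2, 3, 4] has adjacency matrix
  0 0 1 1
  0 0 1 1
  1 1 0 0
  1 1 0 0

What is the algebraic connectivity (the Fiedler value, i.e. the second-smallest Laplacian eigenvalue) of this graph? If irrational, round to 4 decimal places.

Each diagonal entry of L is the vertex degree and each off-diagonal entry is -1 where an edge is present, 0 otherwise; in the order [1, 2, 3, 4] the diagonal is [2, 2, 2, 2]. The smallest Laplacian eigenvalue is always 0. The next one, lambda_2 = 2, measures how hard the graph is to disconnect: larger values mean better connectivity. There is one zero in the spectrum, matching the 1 component.

2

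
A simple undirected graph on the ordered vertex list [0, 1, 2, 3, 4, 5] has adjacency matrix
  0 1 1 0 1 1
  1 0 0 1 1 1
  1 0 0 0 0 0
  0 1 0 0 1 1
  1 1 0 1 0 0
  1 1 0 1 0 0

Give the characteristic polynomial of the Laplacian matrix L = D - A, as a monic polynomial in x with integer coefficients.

Each diagonal entry of L is the vertex degree and each off-diagonal entry is -1 where an edge is present, 0 otherwise; in the order [0, 1, 2, 3, 4, 5] the diagonal is [4, 4, 1, 3, 3, 3]. Computing det(xI - L) by cofactor expansion (or equivalently via sum-over-permutations) gives x^6 - 18x^5 + 123x^4 - 392x^3 + 564x^2 - 270x. The coefficient of x^5 equals -trace(L) = -18, matching the sum of degrees. The eigenvalues sum to 18, which equals trace(L) = 2|E|.

x^6 - 18x^5 + 123x^4 - 392x^3 + 564x^2 - 270x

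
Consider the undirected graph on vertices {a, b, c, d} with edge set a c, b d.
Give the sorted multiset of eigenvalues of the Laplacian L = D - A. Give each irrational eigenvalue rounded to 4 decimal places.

Each diagonal entry of L is the vertex degree and each off-diagonal entry is -1 where an edge is present, 0 otherwise; in the order [a, b, c, d] the diagonal is [1, 1, 1, 1]. Since every row of L sums to 0, the all-ones vector is in the kernel and 0 is an eigenvalue. The 2 zero eigenvalues correspond to the 2 connected components. The eigenvalues sum to 4, which equals trace(L) = 2|E|. There are 2 zeros in the spectrum, matching the 2 components.

[0, 0, 2, 2]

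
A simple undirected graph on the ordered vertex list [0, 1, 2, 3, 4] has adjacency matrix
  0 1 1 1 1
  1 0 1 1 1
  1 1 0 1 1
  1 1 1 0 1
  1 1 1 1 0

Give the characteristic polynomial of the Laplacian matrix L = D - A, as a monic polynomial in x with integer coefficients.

x^5 - 20x^4 + 150x^3 - 500x^2 + 625x

Each diagonal entry of L is the vertex degree and each off-diagonal entry is -1 where an edge is present, 0 otherwise; in the order [0, 1, 2, 3, 4] the diagonal is [4, 4, 4, 4, 4]. L has integer entries, so p(x) = det(xI - L) has integer coefficients. Expanding the determinant yields x^5 - 20x^4 + 150x^3 - 500x^2 + 625x. The coefficient of x^4 equals -trace(L) = -20, matching the sum of degrees. By the matrix-tree theorem the graph has (1/5) * product of the nonzero eigenvalues = 125 spanning trees. The largest eigenvalue, 5, is at most the vertex count 5.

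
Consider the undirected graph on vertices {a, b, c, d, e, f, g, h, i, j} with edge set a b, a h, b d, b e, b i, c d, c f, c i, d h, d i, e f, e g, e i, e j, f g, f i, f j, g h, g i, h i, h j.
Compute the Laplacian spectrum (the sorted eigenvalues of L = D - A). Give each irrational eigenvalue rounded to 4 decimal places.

[0, 1.5921, 2.2599, 3.3314, 3.5858, 3.9679, 6.0346, 6.4142, 6.5793, 8.2348]

Reading degrees in the order [a, b, c, d, e, f, g, h, i, j] gives [2, 4, 3, 4, 5, 5, 4, 5, 7, 3]; set D = diag(2, 4, 3, 4, 5, 5, 4, 5, 7, 3) and form L = D - A. Diagonalising L (or applying a numerical eigensolver to the 10x10 matrix) gives the spectrum above. The largest eigenvalue, 8.2348, is at most the vertex count 10.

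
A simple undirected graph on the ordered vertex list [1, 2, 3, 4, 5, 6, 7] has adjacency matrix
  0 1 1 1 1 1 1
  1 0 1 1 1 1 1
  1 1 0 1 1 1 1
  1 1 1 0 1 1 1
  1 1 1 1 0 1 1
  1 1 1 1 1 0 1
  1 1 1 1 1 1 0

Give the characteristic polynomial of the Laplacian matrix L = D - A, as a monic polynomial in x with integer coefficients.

With the vertex order [1, 2, 3, 4, 5, 6, 7], the degrees are [6, 6, 6, 6, 6, 6, 6], giving D = diag(6, 6, 6, 6, 6, 6, 6) and L = D - A. The eigenvalues of L are [0, 7, 7, 7, 7, 7, 7]; the characteristic polynomial is the product of (x - lambda_i), which multiplies out to x^7 - 42x^6 + 735x^5 - 6860x^4 + 36015x^3 - 100842x^2 + 117649x. Since p(0) = det(-L) = 0, x divides p(x). The largest eigenvalue, 7, is at most the vertex count 7.

x^7 - 42x^6 + 735x^5 - 6860x^4 + 36015x^3 - 100842x^2 + 117649x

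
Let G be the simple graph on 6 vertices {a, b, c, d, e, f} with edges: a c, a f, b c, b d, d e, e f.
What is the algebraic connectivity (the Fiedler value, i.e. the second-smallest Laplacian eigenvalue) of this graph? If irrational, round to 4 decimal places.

Each diagonal entry of L is the vertex degree and each off-diagonal entry is -1 where an edge is present, 0 otherwise; in the order [a, b, c, d, e, f] the diagonal is [2, 2, 2, 2, 2, 2]. The sorted Laplacian eigenvalues are [0, 1, 1, 3, 3, 4]; the algebraic connectivity is the second entry, 1. There is one zero in the spectrum, matching the 1 component.

1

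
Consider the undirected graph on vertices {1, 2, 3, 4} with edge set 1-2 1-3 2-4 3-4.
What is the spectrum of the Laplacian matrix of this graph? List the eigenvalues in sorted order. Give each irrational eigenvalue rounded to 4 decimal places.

[0, 2, 2, 4]

Reading degrees in the order [1, 2, 3, 4] gives [2, 2, 2, 2]; set D = diag(2, 2, 2, 2) and form L = D - A. Since every row of L sums to 0, the all-ones vector is in the kernel and 0 is an eigenvalue. The single zero eigenvalue shows the graph is connected.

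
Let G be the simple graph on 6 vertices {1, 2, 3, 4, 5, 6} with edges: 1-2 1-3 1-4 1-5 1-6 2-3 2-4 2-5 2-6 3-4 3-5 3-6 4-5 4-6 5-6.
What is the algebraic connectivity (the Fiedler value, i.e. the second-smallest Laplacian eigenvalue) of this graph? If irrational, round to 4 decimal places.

6

Each diagonal entry of L is the vertex degree and each off-diagonal entry is -1 where an edge is present, 0 otherwise; in the order [1, 2, 3, 4, 5, 6] the diagonal is [5, 5, 5, 5, 5, 5]. Computing the eigenvalues of L and sorting gives [0, 6, 6, 6, 6, 6]. The Fiedler value lambda_2 = 6 is strictly positive, so the graph is connected. The largest eigenvalue, 6, is at most the vertex count 6.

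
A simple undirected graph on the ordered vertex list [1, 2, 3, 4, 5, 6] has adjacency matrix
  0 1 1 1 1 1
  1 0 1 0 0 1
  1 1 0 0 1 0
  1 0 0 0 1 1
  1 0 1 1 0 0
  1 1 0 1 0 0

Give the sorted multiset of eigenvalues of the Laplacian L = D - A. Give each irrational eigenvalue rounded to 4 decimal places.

Reading degrees in the order [1, 2, 3, 4, 5, 6] gives [5, 3, 3, 3, 3, 3]; set D = diag(5, 3, 3, 3, 3, 3) and form L = D - A. Since every row of L sums to 0, the all-ones vector is in the kernel and 0 is an eigenvalue. The single zero eigenvalue shows the graph is connected.

[0, 2.3820, 2.3820, 4.6180, 4.6180, 6]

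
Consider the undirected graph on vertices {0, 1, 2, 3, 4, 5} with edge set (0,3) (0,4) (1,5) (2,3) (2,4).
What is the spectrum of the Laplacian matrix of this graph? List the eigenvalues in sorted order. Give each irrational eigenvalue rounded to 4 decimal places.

[0, 0, 2, 2, 2, 4]

Reading degrees in the order [0, 1, 2, 3, 4, 5] gives [2, 1, 2, 2, 2, 1]; set D = diag(2, 1, 2, 2, 2, 1) and form L = D - A. Diagonalising L (or applying a numerical eigensolver to the 6x6 matrix) gives the spectrum above. The 2 zero eigenvalues correspond to the 2 connected components. There are 2 zeros in the spectrum, matching the 2 components.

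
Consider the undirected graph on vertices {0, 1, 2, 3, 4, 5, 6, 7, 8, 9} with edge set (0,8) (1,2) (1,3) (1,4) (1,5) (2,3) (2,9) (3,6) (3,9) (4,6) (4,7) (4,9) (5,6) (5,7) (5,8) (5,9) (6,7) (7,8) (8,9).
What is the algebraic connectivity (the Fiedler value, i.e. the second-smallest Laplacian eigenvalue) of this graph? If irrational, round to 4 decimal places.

Each diagonal entry of L is the vertex degree and each off-diagonal entry is -1 where an edge is present, 0 otherwise; in the order [0, 1, 2, 3, 4, 5, 6, 7, 8, 9] the diagonal is [1, 4, 3, 4, 4, 5, 4, 4, 4, 5]. The sorted Laplacian eigenvalues are [0, 0.7610, 1.9797, 3.3984, 4, 4.3751, 4.5625, 5.3461, 6, 7.5772]; the algebraic connectivity is the second entry, 0.7610. The largest eigenvalue, 7.5772, is at most the vertex count 10.

0.7610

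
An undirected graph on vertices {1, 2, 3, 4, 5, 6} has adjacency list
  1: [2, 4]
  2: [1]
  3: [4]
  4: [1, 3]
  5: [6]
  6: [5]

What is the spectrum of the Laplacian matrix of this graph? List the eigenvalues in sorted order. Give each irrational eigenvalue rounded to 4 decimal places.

Reading degrees in the order [1, 2, 3, 4, 5, 6] gives [2, 1, 1, 2, 1, 1]; set D = diag(2, 1, 1, 2, 1, 1) and form L = D - A. Since every row of L sums to 0, the all-ones vector is in the kernel and 0 is an eigenvalue. The 2 zero eigenvalues correspond to the 2 connected components. The largest eigenvalue, 3.4142, is at most the vertex count 6.

[0, 0, 0.5858, 2, 2, 3.4142]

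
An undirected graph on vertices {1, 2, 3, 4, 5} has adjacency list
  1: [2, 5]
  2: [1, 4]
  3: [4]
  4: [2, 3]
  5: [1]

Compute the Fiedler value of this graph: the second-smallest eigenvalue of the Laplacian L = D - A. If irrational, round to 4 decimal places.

0.3820

With the vertex order [1, 2, 3, 4, 5], the degrees are [2, 2, 1, 2, 1], giving D = diag(2, 2, 1, 2, 1) and L = D - A. Computing the eigenvalues of L and sorting gives [0, 0.3820, 1.3820, 2.6180, 3.6180]. The Fiedler value lambda_2 = 0.3820 is strictly positive, so the graph is connected.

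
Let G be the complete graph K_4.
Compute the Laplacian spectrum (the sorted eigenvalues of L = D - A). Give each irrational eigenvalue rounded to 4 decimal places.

[0, 4, 4, 4]

The graph has 4 vertices and degree multiset [3, 3, 3, 3]; D is the diagonal matrix of degrees and L = D - A. Diagonalising L (or applying a numerical eigensolver to the 4x4 matrix) gives the spectrum above. By the matrix-tree theorem the graph has (1/4) * product of the nonzero eigenvalues = 16 spanning trees.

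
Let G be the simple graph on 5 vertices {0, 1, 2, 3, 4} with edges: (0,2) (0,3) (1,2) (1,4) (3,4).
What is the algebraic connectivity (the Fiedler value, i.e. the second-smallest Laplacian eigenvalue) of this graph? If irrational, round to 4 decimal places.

Each diagonal entry of L is the vertex degree and each off-diagonal entry is -1 where an edge is present, 0 otherwise; in the order [0, 1, 2, 3, 4] the diagonal is [2, 2, 2, 2, 2]. The sorted Laplacian eigenvalues are [0, 1.3820, 1.3820, 3.6180, 3.6180]; the algebraic connectivity is the second entry, 1.3820. The eigenvalues sum to 10, which equals trace(L) = 2|E|.

1.3820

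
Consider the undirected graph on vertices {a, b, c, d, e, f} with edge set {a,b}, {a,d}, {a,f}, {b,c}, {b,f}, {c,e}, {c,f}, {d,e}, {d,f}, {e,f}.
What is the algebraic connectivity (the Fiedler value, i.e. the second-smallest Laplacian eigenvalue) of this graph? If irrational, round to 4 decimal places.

With the vertex order [a, b, c, d, e, f], the degrees are [3, 3, 3, 3, 3, 5], giving D = diag(3, 3, 3, 3, 3, 5) and L = D - A. Computing the eigenvalues of L and sorting gives [0, 2.3820, 2.3820, 4.6180, 4.6180, 6]. The Fiedler value lambda_2 = 2.3820 is strictly positive, so the graph is connected.

2.3820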